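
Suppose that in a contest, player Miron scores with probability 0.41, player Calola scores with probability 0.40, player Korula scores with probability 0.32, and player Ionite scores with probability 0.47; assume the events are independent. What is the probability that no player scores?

Independence gives P(none) = ∏(1 − pᵢ).
P(none) = (1 − 0.41) × (1 − 0.40) × (1 − 0.32) × (1 − 0.47) = 0.59 × 0.60 × 0.68 × 0.53 = 0.1275816

0.1275816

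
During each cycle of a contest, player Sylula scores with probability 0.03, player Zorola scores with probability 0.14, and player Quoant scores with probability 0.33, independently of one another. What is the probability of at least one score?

Since the events are independent, P(none) is the product of the individual non-occurrence probabilities.
P(none) = (1 − 0.03) × (1 − 0.14) × (1 − 0.33) = 0.97 × 0.86 × 0.67 = 0.558914
P(at least one) = 1 − 0.558914 = 0.441086

0.441086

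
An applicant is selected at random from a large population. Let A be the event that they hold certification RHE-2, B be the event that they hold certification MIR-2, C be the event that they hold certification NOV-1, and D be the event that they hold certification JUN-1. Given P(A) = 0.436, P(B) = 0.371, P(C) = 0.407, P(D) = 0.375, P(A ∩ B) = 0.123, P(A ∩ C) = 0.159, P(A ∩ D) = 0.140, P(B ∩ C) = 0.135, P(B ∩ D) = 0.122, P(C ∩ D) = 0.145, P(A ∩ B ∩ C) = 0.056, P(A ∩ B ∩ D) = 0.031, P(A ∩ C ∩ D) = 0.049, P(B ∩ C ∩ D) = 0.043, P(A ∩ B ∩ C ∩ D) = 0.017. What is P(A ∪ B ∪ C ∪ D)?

Apply inclusion-exclusion:
P(A ∪ B ∪ C ∪ D) = 0.436 + 0.371 + 0.407 + 0.375 − 0.123 − 0.159 − 0.140 − 0.135 − 0.122 − 0.145 + 0.056 + 0.031 + 0.049 + 0.043 − 0.017 = 0.927

0.927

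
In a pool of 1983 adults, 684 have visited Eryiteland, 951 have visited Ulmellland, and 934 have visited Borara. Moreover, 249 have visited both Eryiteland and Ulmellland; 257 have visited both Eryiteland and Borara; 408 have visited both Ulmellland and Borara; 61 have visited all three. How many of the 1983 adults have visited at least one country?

Using inclusion–exclusion:
N(≥1) = 684 + 951 + 934 − 249 − 257 − 408 + 61 = 1716

1716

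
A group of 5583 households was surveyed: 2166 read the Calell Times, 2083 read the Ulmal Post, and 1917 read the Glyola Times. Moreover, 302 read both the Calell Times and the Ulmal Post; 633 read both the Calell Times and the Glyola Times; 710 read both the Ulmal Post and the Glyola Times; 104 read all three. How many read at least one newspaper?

4625

Apply inclusion-exclusion:
|union| = 2166 + 2083 + 1917 − 302 − 633 − 710 + 104 = 4625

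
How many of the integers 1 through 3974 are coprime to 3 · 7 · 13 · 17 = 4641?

⌊3974/3⌋ + ⌊3974/7⌋ + ⌊3974/13⌋ + ⌊3974/17⌋ − ⌊3974/21⌋ − ⌊3974/39⌋ − ⌊3974/51⌋ − ⌊3974/91⌋ − ⌊3974/119⌋ − ⌊3974/221⌋ + ⌊3974/273⌋ + ⌊3974/357⌋ + ⌊3974/663⌋ + ⌊3974/1547⌋ − ⌊3974/4641⌋ = 1324 + 567 + 305 + 233 − 189 − 101 − 77 − 43 − 33 − 17 + 14 + 11 + 5 + 2 − 0 = 2001
3974 − 2001 = 1973

1973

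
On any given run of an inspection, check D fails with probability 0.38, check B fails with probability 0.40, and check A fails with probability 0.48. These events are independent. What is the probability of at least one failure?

P(none) = (1 − 0.38) × (1 − 0.40) × (1 − 0.48) = 0.62 × 0.60 × 0.52 = 0.19344
P(at least one) = 1 − 0.19344 = 0.80656

0.80656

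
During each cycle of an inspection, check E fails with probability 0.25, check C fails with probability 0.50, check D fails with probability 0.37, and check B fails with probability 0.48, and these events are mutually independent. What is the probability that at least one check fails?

0.87715

Since the events are independent, P(none) is the product of the individual non-occurrence probabilities.
P(none) = (1 − 0.25) × (1 − 0.50) × (1 − 0.37) × (1 − 0.48) = 0.75 × 0.50 × 0.63 × 0.52 = 0.12285
P(at least one) = 1 − 0.12285 = 0.87715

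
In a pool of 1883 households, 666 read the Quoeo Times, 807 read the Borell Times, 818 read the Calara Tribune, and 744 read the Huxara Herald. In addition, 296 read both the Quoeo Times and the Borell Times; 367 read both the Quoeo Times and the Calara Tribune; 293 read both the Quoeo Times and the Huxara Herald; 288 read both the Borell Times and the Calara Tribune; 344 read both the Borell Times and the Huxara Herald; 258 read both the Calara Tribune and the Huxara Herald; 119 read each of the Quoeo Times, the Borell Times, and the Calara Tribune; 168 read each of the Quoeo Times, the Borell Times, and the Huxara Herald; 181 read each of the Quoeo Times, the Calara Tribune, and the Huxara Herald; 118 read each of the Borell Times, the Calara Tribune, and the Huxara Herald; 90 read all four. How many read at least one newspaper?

N(≥1) = 666 + 807 + 818 + 744 − 296 − 367 − 293 − 288 − 344 − 258 + 119 + 168 + 181 + 118 − 90 = 1685

1685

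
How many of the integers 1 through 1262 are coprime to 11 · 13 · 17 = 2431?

Inclusion–exclusion gives
⌊1262/11⌋ + ⌊1262/13⌋ + ⌊1262/17⌋ − ⌊1262/143⌋ − ⌊1262/187⌋ − ⌊1262/221⌋ + ⌊1262/2431⌋ = 114 + 97 + 74 − 8 − 6 − 5 + 0 = 266
1262 − 266 = 996

996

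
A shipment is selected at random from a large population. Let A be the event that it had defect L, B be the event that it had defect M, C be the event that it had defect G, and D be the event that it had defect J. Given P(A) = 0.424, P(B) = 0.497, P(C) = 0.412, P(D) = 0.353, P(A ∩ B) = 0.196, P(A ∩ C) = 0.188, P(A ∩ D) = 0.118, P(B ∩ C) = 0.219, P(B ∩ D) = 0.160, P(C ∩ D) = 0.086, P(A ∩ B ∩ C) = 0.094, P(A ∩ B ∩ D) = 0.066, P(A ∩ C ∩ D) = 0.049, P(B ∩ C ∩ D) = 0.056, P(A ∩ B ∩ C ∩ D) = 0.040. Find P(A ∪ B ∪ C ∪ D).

0.944

P(A ∪ B ∪ C ∪ D) = 0.424 + 0.497 + 0.412 + 0.353 − 0.196 − 0.188 − 0.118 − 0.219 − 0.160 − 0.086 + 0.094 + 0.066 + 0.049 + 0.056 − 0.040 = 0.944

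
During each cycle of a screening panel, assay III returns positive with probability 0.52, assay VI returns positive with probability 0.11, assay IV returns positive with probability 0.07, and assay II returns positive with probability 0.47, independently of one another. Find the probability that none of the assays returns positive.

0.21056688

P(none) = (1 − 0.52) × (1 − 0.11) × (1 − 0.07) × (1 − 0.47) = 0.48 × 0.89 × 0.93 × 0.53 = 0.21056688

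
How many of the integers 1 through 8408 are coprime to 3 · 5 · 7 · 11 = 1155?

2802 + 1681 + 1201 + 764 − 560 − 400 − 254 − 240 − 152 − 109 + 80 + 50 + 36 + 21 − 7 = 4913
8408 − 4913 = 3495

3495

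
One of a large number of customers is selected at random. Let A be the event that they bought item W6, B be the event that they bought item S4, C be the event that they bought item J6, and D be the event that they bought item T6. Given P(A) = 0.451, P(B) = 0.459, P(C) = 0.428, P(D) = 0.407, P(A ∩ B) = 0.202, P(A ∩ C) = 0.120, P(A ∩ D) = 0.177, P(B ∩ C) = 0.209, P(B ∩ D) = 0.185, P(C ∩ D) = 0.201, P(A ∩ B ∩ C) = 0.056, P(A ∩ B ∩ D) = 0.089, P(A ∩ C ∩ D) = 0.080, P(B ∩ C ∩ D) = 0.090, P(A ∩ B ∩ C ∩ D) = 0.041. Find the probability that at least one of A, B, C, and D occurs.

Apply inclusion-exclusion:
P(A ∪ B ∪ C ∪ D) = 0.451 + 0.459 + 0.428 + 0.407 − 0.202 − 0.120 − 0.177 − 0.209 − 0.185 − 0.201 + 0.056 + 0.089 + 0.080 + 0.090 − 0.041 = 0.925

0.925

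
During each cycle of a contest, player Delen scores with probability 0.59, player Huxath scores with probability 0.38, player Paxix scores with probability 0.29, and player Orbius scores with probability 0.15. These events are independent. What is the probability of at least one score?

0.8465903

Since the events are independent, P(none) is the product of the individual non-occurrence probabilities.
P(none) = (1 − 0.59) × (1 − 0.38) × (1 − 0.29) × (1 − 0.15) = 0.41 × 0.62 × 0.71 × 0.85 = 0.1534097
P(at least one) = 1 − 0.1534097 = 0.8465903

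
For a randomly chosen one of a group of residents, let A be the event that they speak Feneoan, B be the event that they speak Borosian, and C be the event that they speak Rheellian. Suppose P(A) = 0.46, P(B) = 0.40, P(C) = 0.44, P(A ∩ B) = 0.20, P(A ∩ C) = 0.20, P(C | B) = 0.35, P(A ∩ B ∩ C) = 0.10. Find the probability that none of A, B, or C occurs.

0.14

P(B ∩ C) = P(B)·P(C|B) = 0.40 × 0.35 = 0.14
Inclusion–exclusion gives
P(A ∪ B ∪ C) = 0.46 + 0.40 + 0.44 − 0.20 − 0.20 − 0.14 + 0.10 = 0.86
P(none) = 1 − 0.86 = 0.14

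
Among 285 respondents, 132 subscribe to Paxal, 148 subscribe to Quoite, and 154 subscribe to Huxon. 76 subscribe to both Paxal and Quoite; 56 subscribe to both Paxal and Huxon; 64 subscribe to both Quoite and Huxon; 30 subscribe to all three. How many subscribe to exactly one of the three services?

132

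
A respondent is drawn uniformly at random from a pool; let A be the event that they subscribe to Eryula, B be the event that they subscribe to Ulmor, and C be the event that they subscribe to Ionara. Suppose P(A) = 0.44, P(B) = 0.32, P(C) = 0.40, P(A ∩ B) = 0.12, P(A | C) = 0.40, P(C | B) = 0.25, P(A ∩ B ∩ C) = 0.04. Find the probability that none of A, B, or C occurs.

0.16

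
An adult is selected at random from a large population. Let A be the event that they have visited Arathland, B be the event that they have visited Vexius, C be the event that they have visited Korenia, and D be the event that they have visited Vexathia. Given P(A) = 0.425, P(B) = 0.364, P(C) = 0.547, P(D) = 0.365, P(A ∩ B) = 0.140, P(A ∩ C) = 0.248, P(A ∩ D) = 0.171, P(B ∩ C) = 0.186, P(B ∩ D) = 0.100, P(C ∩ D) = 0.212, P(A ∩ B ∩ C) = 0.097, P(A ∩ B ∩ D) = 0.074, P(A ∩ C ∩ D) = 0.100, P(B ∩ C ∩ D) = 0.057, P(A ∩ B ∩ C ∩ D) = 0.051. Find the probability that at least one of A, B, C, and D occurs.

0.921

Using inclusion–exclusion:
P(A ∪ B ∪ C ∪ D) = 0.425 + 0.364 + 0.547 + 0.365 − 0.140 − 0.248 − 0.171 − 0.186 − 0.100 − 0.212 + 0.097 + 0.074 + 0.100 + 0.057 − 0.051 = 0.921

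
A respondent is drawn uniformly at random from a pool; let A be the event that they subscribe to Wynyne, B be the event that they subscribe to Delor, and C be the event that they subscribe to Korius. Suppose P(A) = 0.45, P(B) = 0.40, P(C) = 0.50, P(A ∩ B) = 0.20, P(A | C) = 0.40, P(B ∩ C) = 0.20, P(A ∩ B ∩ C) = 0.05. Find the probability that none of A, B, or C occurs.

0.20

P(A ∩ C) = P(C)·P(A|C) = 0.50 × 0.40 = 0.20
P(A ∪ B ∪ C) = 0.45 + 0.40 + 0.50 − 0.20 − 0.20 − 0.20 + 0.05 = 0.80
P(none) = 1 − 0.80 = 0.20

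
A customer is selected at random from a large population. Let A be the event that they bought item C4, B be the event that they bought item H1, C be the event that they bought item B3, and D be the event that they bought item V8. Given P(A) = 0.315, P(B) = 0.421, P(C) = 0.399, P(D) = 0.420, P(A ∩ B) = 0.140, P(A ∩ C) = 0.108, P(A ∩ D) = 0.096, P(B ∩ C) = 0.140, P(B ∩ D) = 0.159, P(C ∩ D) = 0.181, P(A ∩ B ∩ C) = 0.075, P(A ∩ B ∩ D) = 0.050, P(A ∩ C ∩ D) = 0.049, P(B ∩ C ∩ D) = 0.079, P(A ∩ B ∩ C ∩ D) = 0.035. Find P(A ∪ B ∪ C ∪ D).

Inclusion–exclusion gives
P(A ∪ B ∪ C ∪ D) = 0.315 + 0.421 + 0.399 + 0.420 − 0.140 − 0.108 − 0.096 − 0.140 − 0.159 − 0.181 + 0.075 + 0.050 + 0.049 + 0.079 − 0.035 = 0.949

0.949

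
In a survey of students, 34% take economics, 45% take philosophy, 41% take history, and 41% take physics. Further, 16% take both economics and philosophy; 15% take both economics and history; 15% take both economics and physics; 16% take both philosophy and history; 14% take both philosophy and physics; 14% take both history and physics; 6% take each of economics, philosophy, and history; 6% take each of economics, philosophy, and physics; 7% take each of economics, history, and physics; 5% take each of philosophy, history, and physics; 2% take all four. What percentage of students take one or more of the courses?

P(union) = 34 + 45 + 41 + 41 − 16 − 15 − 15 − 16 − 14 − 14 + 6 + 6 + 7 + 5 − 2 = 93%

93%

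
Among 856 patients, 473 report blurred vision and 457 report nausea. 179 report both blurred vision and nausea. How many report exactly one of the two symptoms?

572

N(exactly one) = 473 + 457 − 2·179 = 572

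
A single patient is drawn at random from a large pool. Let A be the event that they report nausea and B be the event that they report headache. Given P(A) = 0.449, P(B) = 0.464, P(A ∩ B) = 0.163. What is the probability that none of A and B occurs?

0.250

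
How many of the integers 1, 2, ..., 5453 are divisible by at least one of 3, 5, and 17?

⌊5453/3⌋ + ⌊5453/5⌋ + ⌊5453/17⌋ − ⌊5453/15⌋ − ⌊5453/51⌋ − ⌊5453/85⌋ + ⌊5453/255⌋ = 1817 + 1090 + 320 − 363 − 106 − 64 + 21 = 2715

2715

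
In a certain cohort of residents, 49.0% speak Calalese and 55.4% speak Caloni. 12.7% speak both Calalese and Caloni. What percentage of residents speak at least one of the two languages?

91.7%

Apply inclusion-exclusion:
P(union) = 49.0 + 55.4 − 12.7 = 91.7%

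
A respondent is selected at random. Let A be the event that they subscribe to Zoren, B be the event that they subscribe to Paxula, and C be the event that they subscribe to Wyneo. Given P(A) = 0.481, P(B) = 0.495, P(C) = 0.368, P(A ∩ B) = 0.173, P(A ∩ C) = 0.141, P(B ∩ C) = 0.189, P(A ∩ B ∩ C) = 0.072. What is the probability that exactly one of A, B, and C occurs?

0.554

By inclusion–exclusion (exactly-one form):
P(exactly one) = 0.481 + 0.495 + 0.368 − 2·0.173 − 2·0.141 − 2·0.189 + 3·0.072 = 0.554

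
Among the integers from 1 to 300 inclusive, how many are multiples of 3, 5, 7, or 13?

Using inclusion–exclusion:
⌊300/3⌋ + ⌊300/5⌋ + ⌊300/7⌋ + ⌊300/13⌋ − ⌊300/15⌋ − ⌊300/21⌋ − ⌊300/39⌋ − ⌊300/35⌋ − ⌊300/65⌋ − ⌊300/91⌋ + ⌊300/105⌋ + ⌊300/195⌋ + ⌊300/273⌋ + ⌊300/455⌋ − ⌊300/1365⌋ = 100 + 60 + 42 + 23 − 20 − 14 − 7 − 8 − 4 − 3 + 2 + 1 + 1 + 0 − 0 = 173

173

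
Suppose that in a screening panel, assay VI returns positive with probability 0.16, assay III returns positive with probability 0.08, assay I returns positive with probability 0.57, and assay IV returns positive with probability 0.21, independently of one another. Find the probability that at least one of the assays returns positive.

0.73747984

P(none) = (1 − 0.16) × (1 − 0.08) × (1 − 0.57) × (1 − 0.21) = 0.84 × 0.92 × 0.43 × 0.79 = 0.26252016
P(at least one) = 1 − 0.26252016 = 0.73747984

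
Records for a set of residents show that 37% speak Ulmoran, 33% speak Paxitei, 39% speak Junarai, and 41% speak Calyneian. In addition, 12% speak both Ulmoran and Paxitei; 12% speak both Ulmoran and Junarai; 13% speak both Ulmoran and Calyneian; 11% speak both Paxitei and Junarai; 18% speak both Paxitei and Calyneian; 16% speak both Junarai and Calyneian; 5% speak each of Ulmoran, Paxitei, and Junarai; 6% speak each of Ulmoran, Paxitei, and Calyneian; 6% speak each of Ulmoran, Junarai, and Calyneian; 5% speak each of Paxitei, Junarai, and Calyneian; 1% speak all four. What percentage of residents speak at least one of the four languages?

89%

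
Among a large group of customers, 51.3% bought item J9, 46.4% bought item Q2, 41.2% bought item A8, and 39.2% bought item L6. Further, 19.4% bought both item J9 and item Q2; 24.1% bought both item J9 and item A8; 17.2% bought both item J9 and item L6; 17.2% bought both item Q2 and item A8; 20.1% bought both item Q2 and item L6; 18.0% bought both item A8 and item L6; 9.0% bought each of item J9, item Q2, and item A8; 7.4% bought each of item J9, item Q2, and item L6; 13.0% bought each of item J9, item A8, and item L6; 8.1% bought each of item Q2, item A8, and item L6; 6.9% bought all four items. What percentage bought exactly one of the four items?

31.0%

By inclusion–exclusion (exactly-one form):
P(exactly one) = 51.3 + 46.4 + 41.2 + 39.2 − 2·19.4 − 2·24.1 − 2·17.2 − 2·17.2 − 2·20.1 − 2·18.0 + 3·9.0 + 3·7.4 + 3·13.0 + 3·8.1 − 4·6.9 = 31.0%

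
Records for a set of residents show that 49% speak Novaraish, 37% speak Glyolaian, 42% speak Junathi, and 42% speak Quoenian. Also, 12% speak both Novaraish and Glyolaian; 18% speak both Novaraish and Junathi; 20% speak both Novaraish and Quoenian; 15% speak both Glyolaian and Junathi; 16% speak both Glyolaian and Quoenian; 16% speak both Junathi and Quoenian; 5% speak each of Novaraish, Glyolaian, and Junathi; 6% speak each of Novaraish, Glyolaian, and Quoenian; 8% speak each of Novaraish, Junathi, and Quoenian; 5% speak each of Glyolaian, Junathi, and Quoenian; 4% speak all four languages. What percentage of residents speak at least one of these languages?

By inclusion-exclusion,
P(≥1) = 49 + 37 + 42 + 42 − 12 − 18 − 20 − 15 − 16 − 16 + 5 + 6 + 8 + 5 − 4 = 93%

93%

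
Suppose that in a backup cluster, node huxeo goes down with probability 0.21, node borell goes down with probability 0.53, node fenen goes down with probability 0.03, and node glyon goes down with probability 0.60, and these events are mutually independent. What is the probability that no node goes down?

0.1440644

P(none) = (1 − 0.21) × (1 − 0.53) × (1 − 0.03) × (1 − 0.60) = 0.79 × 0.47 × 0.97 × 0.40 = 0.1440644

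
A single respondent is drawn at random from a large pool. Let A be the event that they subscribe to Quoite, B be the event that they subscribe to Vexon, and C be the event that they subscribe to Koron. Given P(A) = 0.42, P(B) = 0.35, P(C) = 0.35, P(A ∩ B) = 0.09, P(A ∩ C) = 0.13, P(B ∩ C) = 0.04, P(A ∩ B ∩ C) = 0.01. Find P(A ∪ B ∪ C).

By inclusion-exclusion,
P(A ∪ B ∪ C) = 0.42 + 0.35 + 0.35 − 0.09 − 0.13 − 0.04 + 0.01 = 0.87

0.87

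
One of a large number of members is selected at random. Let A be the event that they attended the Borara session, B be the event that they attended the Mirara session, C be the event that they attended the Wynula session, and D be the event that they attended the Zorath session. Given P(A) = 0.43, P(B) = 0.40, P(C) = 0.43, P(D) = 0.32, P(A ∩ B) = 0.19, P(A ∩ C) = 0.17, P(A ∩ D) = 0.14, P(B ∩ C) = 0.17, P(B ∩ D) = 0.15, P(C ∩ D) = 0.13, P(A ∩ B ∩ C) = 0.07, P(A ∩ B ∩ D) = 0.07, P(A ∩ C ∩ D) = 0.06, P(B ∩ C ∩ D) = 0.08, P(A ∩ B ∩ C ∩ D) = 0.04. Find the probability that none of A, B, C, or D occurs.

0.13

By inclusion–exclusion:
P(A ∪ B ∪ C ∪ D) = 0.43 + 0.40 + 0.43 + 0.32 − 0.19 − 0.17 − 0.14 − 0.17 − 0.15 − 0.13 + 0.07 + 0.07 + 0.06 + 0.08 − 0.04 = 0.87
P(none) = 1 − 0.87 = 0.13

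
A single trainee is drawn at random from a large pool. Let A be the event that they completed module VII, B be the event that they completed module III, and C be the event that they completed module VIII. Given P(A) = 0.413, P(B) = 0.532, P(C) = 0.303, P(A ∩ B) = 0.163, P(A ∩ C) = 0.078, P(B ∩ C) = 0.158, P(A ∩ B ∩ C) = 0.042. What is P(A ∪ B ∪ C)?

0.891

P(A ∪ B ∪ C) = 0.413 + 0.532 + 0.303 − 0.163 − 0.078 − 0.158 + 0.042 = 0.891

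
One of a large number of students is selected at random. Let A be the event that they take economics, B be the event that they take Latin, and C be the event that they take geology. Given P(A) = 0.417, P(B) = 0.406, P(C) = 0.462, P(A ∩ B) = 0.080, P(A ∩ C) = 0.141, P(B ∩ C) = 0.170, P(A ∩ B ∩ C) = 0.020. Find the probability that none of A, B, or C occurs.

By inclusion–exclusion:
P(A ∪ B ∪ C) = 0.417 + 0.406 + 0.462 − 0.080 − 0.141 − 0.170 + 0.020 = 0.914
P(none) = 1 − 0.914 = 0.086

0.086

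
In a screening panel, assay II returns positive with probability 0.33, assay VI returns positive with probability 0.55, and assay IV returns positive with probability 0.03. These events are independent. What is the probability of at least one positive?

0.707545

P(none) = (1 − 0.33) × (1 − 0.55) × (1 − 0.03) = 0.67 × 0.45 × 0.97 = 0.292455
P(at least one) = 1 − 0.292455 = 0.707545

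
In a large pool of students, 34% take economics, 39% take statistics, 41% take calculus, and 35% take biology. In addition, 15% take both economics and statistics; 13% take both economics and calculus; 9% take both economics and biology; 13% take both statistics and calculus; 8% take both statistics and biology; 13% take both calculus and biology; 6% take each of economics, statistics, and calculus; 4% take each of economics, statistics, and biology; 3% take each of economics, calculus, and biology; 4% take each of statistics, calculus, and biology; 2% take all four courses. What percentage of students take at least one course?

By inclusion-exclusion,
P(≥1) = 34 + 39 + 41 + 35 − 15 − 13 − 9 − 13 − 8 − 13 + 6 + 4 + 3 + 4 − 2 = 93%

93%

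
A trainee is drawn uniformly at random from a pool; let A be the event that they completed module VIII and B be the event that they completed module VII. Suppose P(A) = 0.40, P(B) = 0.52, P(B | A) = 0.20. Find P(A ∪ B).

0.84

P(A ∩ B) = P(A)·P(B|A) = 0.40 × 0.20 = 0.08
By inclusion–exclusion:
P(A ∪ B) = 0.40 + 0.52 − 0.08 = 0.84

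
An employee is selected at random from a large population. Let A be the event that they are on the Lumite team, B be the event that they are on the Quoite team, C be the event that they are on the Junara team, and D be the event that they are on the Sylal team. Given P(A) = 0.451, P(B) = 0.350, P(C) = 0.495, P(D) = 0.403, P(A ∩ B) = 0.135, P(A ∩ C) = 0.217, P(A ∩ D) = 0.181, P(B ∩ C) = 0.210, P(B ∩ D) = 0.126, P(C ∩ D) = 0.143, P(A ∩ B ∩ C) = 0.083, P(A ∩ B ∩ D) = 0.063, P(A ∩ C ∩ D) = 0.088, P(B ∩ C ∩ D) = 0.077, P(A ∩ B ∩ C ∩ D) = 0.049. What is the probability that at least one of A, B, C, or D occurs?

0.949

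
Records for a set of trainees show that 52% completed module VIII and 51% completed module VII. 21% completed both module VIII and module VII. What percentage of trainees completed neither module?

18%

P(union) = 52 + 51 − 21 = 82%
P(none) = 100% − 82% = 18%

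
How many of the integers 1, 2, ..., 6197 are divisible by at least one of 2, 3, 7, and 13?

By inclusion-exclusion,
3098 + 2065 + 885 + 476 − 1032 − 442 − 238 − 295 − 158 − 68 + 147 + 79 + 34 + 22 − 11 = 4562

4562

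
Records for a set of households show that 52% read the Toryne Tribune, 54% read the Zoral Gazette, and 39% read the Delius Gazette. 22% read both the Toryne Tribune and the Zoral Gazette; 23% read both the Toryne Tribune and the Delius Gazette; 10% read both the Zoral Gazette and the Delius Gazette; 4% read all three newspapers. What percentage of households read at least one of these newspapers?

94%

Inclusion–exclusion gives
P(union) = 52 + 54 + 39 − 22 − 23 − 10 + 4 = 94%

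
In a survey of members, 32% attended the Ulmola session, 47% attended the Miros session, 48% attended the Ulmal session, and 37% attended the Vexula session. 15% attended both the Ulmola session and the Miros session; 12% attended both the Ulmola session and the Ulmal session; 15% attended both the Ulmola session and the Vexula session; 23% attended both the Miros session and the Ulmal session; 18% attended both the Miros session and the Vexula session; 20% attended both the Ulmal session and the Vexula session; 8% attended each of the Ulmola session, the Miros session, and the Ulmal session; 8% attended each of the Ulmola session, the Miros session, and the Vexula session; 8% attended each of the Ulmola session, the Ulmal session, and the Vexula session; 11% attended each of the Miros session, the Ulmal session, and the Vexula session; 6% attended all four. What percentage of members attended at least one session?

90%

P(≥1) = 32 + 47 + 48 + 37 − 15 − 12 − 15 − 23 − 18 − 20 + 8 + 8 + 8 + 11 − 6 = 90%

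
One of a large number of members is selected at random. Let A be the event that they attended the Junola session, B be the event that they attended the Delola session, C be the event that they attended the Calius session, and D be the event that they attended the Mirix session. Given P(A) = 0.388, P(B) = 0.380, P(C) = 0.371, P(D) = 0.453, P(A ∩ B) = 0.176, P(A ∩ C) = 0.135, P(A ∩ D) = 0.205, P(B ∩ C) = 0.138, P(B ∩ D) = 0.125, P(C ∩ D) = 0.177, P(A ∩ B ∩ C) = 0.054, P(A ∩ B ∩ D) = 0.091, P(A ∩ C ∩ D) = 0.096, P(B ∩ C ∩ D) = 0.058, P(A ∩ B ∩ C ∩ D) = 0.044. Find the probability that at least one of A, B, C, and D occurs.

0.891

Using inclusion–exclusion:
P(A ∪ B ∪ C ∪ D) = 0.388 + 0.380 + 0.371 + 0.453 − 0.176 − 0.135 − 0.205 − 0.138 − 0.125 − 0.177 + 0.054 + 0.091 + 0.096 + 0.058 − 0.044 = 0.891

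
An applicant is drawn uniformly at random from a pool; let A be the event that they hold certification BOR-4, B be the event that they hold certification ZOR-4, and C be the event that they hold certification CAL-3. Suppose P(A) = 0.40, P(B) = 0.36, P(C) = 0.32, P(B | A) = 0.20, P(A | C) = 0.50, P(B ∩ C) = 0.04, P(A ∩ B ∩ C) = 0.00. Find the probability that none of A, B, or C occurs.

P(A ∩ B) = P(A)·P(B|A) = 0.40 × 0.20 = 0.08
P(A ∩ C) = P(C)·P(A|C) = 0.32 × 0.50 = 0.16
By inclusion–exclusion:
P(A ∪ B ∪ C) = 0.40 + 0.36 + 0.32 − 0.08 − 0.16 − 0.04 + 0.00 = 0.80
P(none) = 1 − 0.80 = 0.20

0.20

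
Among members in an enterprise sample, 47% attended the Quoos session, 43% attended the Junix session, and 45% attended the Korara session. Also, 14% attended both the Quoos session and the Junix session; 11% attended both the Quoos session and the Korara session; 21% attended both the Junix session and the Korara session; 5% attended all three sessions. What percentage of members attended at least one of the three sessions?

P(union) = 47 + 43 + 45 − 14 − 11 − 21 + 5 = 94%

94%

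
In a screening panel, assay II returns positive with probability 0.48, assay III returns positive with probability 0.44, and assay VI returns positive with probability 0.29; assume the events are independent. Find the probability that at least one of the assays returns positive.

Since the events are independent, P(none) is the product of the individual non-occurrence probabilities.
P(none) = (1 − 0.48) × (1 − 0.44) × (1 − 0.29) = 0.52 × 0.56 × 0.71 = 0.206752
P(at least one) = 1 − 0.206752 = 0.793248

0.793248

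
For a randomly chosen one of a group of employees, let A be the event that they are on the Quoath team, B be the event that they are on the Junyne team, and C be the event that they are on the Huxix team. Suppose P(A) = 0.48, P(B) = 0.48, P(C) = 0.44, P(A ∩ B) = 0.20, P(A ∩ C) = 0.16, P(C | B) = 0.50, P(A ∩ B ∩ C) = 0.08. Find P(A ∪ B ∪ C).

P(B ∩ C) = P(B)·P(C|B) = 0.48 × 0.50 = 0.24
P(A ∪ B ∪ C) = 0.48 + 0.48 + 0.44 − 0.20 − 0.16 − 0.24 + 0.08 = 0.88

0.88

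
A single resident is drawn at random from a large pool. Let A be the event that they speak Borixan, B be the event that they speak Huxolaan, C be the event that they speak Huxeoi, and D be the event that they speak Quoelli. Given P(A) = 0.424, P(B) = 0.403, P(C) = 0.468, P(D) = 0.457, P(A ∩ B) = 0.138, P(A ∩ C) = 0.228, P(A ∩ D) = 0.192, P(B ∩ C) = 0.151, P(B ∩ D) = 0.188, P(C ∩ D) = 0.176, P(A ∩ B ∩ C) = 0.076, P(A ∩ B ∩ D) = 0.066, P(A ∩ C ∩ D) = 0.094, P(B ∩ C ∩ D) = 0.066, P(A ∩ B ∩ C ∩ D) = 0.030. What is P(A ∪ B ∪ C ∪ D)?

0.951

By inclusion-exclusion,
P(A ∪ B ∪ C ∪ D) = 0.424 + 0.403 + 0.468 + 0.457 − 0.138 − 0.228 − 0.192 − 0.151 − 0.188 − 0.176 + 0.076 + 0.066 + 0.094 + 0.066 − 0.030 = 0.951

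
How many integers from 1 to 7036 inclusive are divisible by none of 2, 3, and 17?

By inclusion–exclusion:
3518 + 2345 + 413 − 1172 − 206 − 137 + 68 = 4829
7036 − 4829 = 2207

2207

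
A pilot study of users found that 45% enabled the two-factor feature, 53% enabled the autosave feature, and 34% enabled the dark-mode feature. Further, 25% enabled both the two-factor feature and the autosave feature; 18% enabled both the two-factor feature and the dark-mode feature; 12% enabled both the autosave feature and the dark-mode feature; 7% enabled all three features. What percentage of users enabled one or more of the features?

84%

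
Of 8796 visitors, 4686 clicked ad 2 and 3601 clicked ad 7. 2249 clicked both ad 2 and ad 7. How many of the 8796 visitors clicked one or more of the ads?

6038

Using inclusion–exclusion:
N(≥1) = 4686 + 3601 − 2249 = 6038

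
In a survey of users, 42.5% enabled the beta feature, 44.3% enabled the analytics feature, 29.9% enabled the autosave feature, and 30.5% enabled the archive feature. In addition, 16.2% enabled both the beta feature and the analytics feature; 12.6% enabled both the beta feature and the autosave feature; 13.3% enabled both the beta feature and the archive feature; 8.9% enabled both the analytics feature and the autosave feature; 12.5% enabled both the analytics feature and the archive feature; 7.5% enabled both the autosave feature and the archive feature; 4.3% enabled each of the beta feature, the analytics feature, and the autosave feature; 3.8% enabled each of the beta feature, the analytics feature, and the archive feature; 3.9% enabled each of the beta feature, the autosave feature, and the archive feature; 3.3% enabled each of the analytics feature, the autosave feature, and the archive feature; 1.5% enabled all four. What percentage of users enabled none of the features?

10.0%

Apply inclusion-exclusion:
P(≥1) = 42.5 + 44.3 + 29.9 + 30.5 − 16.2 − 12.6 − 13.3 − 8.9 − 12.5 − 7.5 + 4.3 + 3.8 + 3.9 + 3.3 − 1.5 = 90.0%
P(none) = 100% − 90.0% = 10.0%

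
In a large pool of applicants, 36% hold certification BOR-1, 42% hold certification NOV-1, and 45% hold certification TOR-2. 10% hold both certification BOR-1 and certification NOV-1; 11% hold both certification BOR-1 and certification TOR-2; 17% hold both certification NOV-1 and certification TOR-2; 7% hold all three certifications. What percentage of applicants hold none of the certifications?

P(≥1) = 36 + 42 + 45 − 10 − 11 − 17 + 7 = 92%
P(none) = 100% − 92% = 8%

8%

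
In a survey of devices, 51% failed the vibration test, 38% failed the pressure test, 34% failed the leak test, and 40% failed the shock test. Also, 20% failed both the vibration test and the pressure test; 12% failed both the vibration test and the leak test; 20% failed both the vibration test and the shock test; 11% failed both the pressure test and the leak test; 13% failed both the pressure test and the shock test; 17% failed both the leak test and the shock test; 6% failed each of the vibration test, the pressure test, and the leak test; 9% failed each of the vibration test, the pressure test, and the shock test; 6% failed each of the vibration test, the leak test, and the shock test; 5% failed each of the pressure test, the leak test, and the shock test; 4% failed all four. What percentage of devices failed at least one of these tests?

92%

Inclusion–exclusion gives
P(at least one) = 51 + 38 + 34 + 40 − 20 − 12 − 20 − 11 − 13 − 17 + 6 + 9 + 6 + 5 − 4 = 92%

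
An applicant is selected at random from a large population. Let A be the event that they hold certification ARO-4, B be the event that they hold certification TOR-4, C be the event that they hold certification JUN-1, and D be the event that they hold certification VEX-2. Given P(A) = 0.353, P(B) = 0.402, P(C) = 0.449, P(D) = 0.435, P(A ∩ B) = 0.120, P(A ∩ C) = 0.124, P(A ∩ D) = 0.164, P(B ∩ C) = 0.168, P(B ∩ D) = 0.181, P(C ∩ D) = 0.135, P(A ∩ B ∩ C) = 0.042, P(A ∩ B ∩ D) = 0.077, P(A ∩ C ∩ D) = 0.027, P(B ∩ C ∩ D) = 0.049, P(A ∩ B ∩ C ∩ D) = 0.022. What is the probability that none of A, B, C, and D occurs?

0.080

By inclusion-exclusion,
P(A ∪ B ∪ C ∪ D) = 0.353 + 0.402 + 0.449 + 0.435 − 0.120 − 0.124 − 0.164 − 0.168 − 0.181 − 0.135 + 0.042 + 0.077 + 0.027 + 0.049 − 0.022 = 0.920
P(none) = 1 − 0.920 = 0.080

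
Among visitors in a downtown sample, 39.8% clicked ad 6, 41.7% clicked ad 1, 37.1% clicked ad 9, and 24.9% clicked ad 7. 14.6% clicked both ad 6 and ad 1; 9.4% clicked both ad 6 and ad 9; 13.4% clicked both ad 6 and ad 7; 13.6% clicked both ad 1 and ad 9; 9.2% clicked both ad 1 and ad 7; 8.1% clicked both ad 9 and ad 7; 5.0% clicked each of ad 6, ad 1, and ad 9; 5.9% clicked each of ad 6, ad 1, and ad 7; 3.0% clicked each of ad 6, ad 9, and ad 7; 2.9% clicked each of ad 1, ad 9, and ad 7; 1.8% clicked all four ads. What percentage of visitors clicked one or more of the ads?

Using inclusion–exclusion:
P(union) = 39.8 + 41.7 + 37.1 + 24.9 − 14.6 − 9.4 − 13.4 − 13.6 − 9.2 − 8.1 + 5.0 + 5.9 + 3.0 + 2.9 − 1.8 = 90.2%

90.2%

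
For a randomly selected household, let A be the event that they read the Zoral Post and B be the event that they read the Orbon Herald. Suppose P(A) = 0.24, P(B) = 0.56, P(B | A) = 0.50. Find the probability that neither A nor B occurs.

P(A ∩ B) = P(A)·P(B|A) = 0.24 × 0.50 = 0.12
Inclusion–exclusion gives
P(A ∪ B) = 0.24 + 0.56 − 0.12 = 0.68
P(none) = 1 − 0.68 = 0.32

0.32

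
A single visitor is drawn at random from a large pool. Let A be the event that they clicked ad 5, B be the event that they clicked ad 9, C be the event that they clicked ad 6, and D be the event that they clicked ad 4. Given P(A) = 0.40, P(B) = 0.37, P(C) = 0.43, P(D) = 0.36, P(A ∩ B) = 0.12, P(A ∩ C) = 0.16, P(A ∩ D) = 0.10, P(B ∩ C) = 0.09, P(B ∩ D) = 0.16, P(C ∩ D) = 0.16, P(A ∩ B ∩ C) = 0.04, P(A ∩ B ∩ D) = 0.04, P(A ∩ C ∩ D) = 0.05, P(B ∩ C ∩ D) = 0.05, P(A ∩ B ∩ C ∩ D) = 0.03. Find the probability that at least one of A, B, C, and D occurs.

0.92

Apply inclusion-exclusion:
P(A ∪ B ∪ C ∪ D) = 0.40 + 0.37 + 0.43 + 0.36 − 0.12 − 0.16 − 0.10 − 0.09 − 0.16 − 0.16 + 0.04 + 0.04 + 0.05 + 0.05 − 0.03 = 0.92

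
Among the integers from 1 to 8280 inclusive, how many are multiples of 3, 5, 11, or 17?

4502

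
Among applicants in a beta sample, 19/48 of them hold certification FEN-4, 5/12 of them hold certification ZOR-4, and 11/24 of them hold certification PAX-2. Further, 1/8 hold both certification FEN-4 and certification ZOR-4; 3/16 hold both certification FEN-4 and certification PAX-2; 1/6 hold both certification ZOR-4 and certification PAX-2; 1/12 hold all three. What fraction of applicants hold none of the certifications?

By inclusion-exclusion,
P(union) = 19/48 + 5/12 + 11/24 − 1/8 − 3/16 − 1/6 + 1/12 = 7/8
P(none) = 1 − 7/8 = 1/8

1/8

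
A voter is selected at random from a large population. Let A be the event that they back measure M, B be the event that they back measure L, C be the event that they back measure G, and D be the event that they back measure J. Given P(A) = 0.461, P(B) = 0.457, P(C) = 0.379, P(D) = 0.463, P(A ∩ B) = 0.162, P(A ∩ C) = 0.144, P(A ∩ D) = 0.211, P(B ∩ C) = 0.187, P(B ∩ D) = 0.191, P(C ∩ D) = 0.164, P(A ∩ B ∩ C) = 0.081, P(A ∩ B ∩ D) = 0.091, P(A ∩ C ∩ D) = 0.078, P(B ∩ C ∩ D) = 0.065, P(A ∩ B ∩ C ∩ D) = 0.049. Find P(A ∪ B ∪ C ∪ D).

0.967

P(A ∪ B ∪ C ∪ D) = 0.461 + 0.457 + 0.379 + 0.463 − 0.162 − 0.144 − 0.211 − 0.187 − 0.191 − 0.164 + 0.081 + 0.091 + 0.078 + 0.065 − 0.049 = 0.967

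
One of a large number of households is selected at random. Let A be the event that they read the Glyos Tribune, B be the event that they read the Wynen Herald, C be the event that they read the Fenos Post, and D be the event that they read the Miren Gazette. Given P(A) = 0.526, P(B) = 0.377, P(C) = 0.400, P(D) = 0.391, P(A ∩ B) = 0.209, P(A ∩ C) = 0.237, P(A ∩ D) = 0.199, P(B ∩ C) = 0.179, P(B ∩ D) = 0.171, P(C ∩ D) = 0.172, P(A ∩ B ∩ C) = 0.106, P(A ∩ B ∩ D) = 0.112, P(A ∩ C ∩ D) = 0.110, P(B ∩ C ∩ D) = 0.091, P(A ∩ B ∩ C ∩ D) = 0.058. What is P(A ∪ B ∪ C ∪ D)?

0.888

By inclusion-exclusion,
P(A ∪ B ∪ C ∪ D) = 0.526 + 0.377 + 0.400 + 0.391 − 0.209 − 0.237 − 0.199 − 0.179 − 0.171 − 0.172 + 0.106 + 0.112 + 0.110 + 0.091 − 0.058 = 0.888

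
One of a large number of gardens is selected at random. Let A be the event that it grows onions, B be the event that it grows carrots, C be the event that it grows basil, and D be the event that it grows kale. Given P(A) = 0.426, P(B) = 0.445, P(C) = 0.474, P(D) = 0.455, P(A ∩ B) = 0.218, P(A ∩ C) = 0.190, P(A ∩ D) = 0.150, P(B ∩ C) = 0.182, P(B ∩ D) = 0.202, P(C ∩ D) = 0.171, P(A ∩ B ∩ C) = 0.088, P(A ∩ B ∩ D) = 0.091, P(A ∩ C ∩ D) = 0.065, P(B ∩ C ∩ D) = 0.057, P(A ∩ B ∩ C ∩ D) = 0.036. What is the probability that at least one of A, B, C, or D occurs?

0.952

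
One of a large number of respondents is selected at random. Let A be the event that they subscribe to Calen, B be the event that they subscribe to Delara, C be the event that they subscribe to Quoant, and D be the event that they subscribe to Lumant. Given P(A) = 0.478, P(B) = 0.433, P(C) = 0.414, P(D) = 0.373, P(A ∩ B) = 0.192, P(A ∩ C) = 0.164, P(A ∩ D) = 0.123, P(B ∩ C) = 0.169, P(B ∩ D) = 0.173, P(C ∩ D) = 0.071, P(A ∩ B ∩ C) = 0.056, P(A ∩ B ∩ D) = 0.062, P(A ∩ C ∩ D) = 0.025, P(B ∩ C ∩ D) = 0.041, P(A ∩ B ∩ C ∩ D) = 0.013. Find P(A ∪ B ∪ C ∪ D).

0.977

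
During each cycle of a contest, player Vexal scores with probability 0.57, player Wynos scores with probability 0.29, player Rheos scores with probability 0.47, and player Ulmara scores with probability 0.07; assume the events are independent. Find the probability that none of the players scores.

Independence gives P(none) = ∏(1 − pᵢ).
P(none) = (1 − 0.57) × (1 − 0.29) × (1 − 0.47) × (1 − 0.07) = 0.43 × 0.71 × 0.53 × 0.93 = 0.15048237

0.15048237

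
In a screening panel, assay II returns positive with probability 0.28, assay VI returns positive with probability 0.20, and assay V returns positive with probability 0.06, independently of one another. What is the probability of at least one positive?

0.45856

P(none) = (1 − 0.28) × (1 − 0.20) × (1 − 0.06) = 0.72 × 0.80 × 0.94 = 0.54144
P(at least one) = 1 − 0.54144 = 0.45856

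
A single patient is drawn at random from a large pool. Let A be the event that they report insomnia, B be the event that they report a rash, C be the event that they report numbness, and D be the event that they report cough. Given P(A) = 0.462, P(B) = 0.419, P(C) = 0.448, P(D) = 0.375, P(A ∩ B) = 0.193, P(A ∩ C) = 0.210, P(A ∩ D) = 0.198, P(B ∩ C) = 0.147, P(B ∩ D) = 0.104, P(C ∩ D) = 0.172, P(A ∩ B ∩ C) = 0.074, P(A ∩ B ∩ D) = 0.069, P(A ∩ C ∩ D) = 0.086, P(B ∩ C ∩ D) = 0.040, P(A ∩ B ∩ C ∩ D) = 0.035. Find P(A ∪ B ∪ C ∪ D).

0.914

Inclusion–exclusion gives
P(A ∪ B ∪ C ∪ D) = 0.462 + 0.419 + 0.448 + 0.375 − 0.193 − 0.210 − 0.198 − 0.147 − 0.104 − 0.172 + 0.074 + 0.069 + 0.086 + 0.040 − 0.035 = 0.914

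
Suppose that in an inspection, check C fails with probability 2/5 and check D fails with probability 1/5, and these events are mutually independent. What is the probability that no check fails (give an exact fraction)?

12/25

P(none) = (1 − 2/5) × (1 − 1/5) = 3/5 × 4/5 = 12/25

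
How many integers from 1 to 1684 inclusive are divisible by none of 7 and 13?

⌊1684/7⌋ + ⌊1684/13⌋ − ⌊1684/91⌋ = 240 + 129 − 18 = 351
1684 − 351 = 1333

1333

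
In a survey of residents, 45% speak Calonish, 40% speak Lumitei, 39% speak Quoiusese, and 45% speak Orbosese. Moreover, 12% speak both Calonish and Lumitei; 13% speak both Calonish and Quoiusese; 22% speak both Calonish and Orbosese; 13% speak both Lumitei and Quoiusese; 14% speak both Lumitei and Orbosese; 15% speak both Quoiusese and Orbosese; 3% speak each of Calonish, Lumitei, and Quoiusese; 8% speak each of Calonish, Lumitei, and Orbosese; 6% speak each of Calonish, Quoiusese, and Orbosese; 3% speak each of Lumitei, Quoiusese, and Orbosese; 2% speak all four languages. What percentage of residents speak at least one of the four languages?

98%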